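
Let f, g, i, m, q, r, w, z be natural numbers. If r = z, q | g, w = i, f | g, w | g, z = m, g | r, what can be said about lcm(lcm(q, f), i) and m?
lcm(lcm(q, f), i) | m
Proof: r = z and z = m, thus r = m. Because q | g and f | g, lcm(q, f) | g. From w = i and w | g, i | g. lcm(q, f) | g, so lcm(lcm(q, f), i) | g. Since g | r, lcm(lcm(q, f), i) | r. Since r = m, lcm(lcm(q, f), i) | m.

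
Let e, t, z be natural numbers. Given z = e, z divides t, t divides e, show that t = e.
Because z = e and z divides t, e divides t. t divides e, so e = t. Then t = e.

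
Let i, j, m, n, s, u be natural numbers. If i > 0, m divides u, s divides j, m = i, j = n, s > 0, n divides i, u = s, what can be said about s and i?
s = i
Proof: j = n and s divides j, therefore s divides n. From n divides i, s divides i. Because i > 0, s ≤ i. From m = i and m divides u, i divides u. u = s, so i divides s. s > 0, so i ≤ s. s ≤ i, so s = i.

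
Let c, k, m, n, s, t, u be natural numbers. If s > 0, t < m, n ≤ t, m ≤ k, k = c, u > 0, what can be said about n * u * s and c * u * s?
n * u * s < c * u * s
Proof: Because t < m and m ≤ k, t < k. Because n ≤ t, n < k. Since k = c, n < c. Since u > 0, by multiplying by a positive, n * u < c * u. Since s > 0, by multiplying by a positive, n * u * s < c * u * s.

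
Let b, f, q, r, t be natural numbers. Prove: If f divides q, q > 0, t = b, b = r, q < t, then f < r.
Since f divides q and q > 0, f ≤ q. t = b and b = r, so t = r. Since q < t, q < r. Because f ≤ q, f < r.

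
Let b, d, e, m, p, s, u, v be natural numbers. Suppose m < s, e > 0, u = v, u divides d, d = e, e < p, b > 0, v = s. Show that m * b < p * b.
Because d = e and u divides d, u divides e. Since u = v, v divides e. Since e > 0, v ≤ e. v = s, so s ≤ e. Since m < s, m < e. Since e < p, m < p. Using b > 0 and multiplying by a positive, m * b < p * b.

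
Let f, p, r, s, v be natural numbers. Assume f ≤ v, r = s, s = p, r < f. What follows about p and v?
p < v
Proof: r = s and s = p, therefore r = p. Since r < f and f ≤ v, r < v. From r = p, p < v.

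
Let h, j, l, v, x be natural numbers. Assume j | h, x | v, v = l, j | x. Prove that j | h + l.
j | x and x | v, thus j | v. v = l, so j | l. j | h, so j | h + l.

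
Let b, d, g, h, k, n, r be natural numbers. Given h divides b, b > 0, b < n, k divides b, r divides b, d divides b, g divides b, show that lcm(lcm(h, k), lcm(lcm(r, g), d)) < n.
h divides b and k divides b, thus lcm(h, k) divides b. r divides b and g divides b, so lcm(r, g) divides b. d divides b, so lcm(lcm(r, g), d) divides b. From lcm(h, k) divides b, lcm(lcm(h, k), lcm(lcm(r, g), d)) divides b. b > 0, so lcm(lcm(h, k), lcm(lcm(r, g), d)) ≤ b. Since b < n, lcm(lcm(h, k), lcm(lcm(r, g), d)) < n.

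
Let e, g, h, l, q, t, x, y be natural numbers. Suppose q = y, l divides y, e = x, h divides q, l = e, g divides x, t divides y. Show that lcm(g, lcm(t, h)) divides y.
Because l = e and l divides y, e divides y. Since e = x, x divides y. Since g divides x, g divides y. Because q = y and h divides q, h divides y. Since t divides y, lcm(t, h) divides y. g divides y, so lcm(g, lcm(t, h)) divides y.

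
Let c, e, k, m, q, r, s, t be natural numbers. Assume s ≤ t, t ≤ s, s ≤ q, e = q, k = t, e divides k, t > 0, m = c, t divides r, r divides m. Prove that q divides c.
Because s ≤ t and t ≤ s, s = t. Since s ≤ q, t ≤ q. k = t and e divides k, therefore e divides t. From e = q, q divides t. t > 0, so q ≤ t. t ≤ q, so t = q. From t divides r and r divides m, t divides m. m = c, so t divides c. t = q, so q divides c.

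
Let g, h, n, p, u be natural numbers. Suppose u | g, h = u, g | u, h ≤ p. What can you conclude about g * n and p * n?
g * n ≤ p * n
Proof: u | g and g | u, so u = g. Since h = u, h = g. h ≤ p, so g ≤ p. Then g * n ≤ p * n.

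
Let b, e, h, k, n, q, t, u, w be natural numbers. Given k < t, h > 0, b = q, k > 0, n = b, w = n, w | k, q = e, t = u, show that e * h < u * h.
Since b = q and q = e, b = e. w = n and w | k, therefore n | k. k > 0, so n ≤ k. Since n = b, b ≤ k. k < t, so b < t. t = u, so b < u. b = e, so e < u. h > 0, so e * h < u * h.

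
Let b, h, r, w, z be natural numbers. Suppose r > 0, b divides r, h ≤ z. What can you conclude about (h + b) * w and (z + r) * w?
(h + b) * w ≤ (z + r) * w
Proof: From b divides r and r > 0, b ≤ r. Because h ≤ z, h + b ≤ z + r. By multiplying by a non-negative, (h + b) * w ≤ (z + r) * w.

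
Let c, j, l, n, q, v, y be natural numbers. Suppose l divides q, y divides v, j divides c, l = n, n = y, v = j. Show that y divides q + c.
From l = n and n = y, l = y. Since l divides q, y divides q. Because v = j and y divides v, y divides j. Since j divides c, y divides c. y divides q, so y divides q + c.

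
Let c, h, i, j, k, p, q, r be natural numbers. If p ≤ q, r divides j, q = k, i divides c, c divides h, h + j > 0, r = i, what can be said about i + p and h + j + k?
i + p ≤ h + j + k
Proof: i divides c and c divides h, hence i divides h. r = i and r divides j, hence i divides j. From i divides h, i divides h + j. Since h + j > 0, i ≤ h + j. q = k and p ≤ q, therefore p ≤ k. i ≤ h + j, so i + p ≤ h + j + k.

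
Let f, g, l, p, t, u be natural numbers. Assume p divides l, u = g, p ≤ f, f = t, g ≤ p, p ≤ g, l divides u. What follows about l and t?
l ≤ t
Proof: g ≤ p and p ≤ g, therefore g = p. u = g, so u = p. Since l divides u, l divides p. Since p divides l, p = l. From f = t and p ≤ f, p ≤ t. p = l, so l ≤ t.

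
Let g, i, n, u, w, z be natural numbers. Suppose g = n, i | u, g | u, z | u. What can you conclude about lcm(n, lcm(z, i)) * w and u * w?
lcm(n, lcm(z, i)) * w | u * w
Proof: From g = n and g | u, n | u. Since z | u and i | u, lcm(z, i) | u. Since n | u, lcm(n, lcm(z, i)) | u. Then lcm(n, lcm(z, i)) * w | u * w.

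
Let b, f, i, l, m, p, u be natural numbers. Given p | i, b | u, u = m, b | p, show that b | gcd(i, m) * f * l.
b | p and p | i, hence b | i. Since u = m and b | u, b | m. b | i, so b | gcd(i, m). Then b | gcd(i, m) * f. Then b | gcd(i, m) * f * l.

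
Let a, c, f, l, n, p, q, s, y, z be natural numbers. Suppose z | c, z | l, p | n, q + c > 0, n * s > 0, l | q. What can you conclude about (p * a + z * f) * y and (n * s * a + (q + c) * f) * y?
(p * a + z * f) * y ≤ (n * s * a + (q + c) * f) * y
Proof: From p | n, p | n * s. Since n * s > 0, p ≤ n * s. Then p * a ≤ n * s * a. z | l and l | q, hence z | q. z | c, so z | q + c. Since q + c > 0, z ≤ q + c. Then z * f ≤ (q + c) * f. p * a ≤ n * s * a, so p * a + z * f ≤ n * s * a + (q + c) * f. Then (p * a + z * f) * y ≤ (n * s * a + (q + c) * f) * y.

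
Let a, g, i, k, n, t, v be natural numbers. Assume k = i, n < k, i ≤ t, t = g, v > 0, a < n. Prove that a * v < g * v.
k = i and n < k, so n < i. i ≤ t, so n < t. Since t = g, n < g. a < n, so a < g. v > 0, so a * v < g * v.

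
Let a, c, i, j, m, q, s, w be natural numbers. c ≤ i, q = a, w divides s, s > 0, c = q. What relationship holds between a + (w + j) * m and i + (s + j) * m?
a + (w + j) * m ≤ i + (s + j) * m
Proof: From c = q and c ≤ i, q ≤ i. Since q = a, a ≤ i. Since w divides s and s > 0, w ≤ s. Then w + j ≤ s + j. By multiplying by a non-negative, (w + j) * m ≤ (s + j) * m. Since a ≤ i, a + (w + j) * m ≤ i + (s + j) * m.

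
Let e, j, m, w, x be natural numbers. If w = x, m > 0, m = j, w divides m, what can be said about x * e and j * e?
x * e ≤ j * e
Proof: w = x and w divides m, hence x divides m. m > 0, so x ≤ m. Since m = j, x ≤ j. By multiplying by a non-negative, x * e ≤ j * e.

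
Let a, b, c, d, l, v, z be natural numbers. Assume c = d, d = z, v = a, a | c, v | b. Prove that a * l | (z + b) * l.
From c = d and d = z, c = z. Because a | c, a | z. Because v = a and v | b, a | b. a | z, so a | z + b. Then a * l | (z + b) * l.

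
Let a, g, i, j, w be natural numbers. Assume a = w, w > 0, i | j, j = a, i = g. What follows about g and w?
g ≤ w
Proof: From j = a and i | j, i | a. Since a = w, i | w. i = g, so g | w. Since w > 0, g ≤ w.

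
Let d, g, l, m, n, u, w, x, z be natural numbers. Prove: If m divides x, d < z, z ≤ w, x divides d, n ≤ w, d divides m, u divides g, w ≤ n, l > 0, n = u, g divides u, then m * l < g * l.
m divides x and x divides d, therefore m divides d. d divides m, so d = m. Since w ≤ n and n ≤ w, w = n. u divides g and g divides u, therefore u = g. n = u, so n = g. Since w = n, w = g. From d < z and z ≤ w, d < w. From w = g, d < g. d = m, so m < g. Since l > 0, by multiplying by a positive, m * l < g * l.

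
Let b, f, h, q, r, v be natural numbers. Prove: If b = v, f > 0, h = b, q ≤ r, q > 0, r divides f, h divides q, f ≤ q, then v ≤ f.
r divides f and f > 0, hence r ≤ f. q ≤ r, so q ≤ f. f ≤ q, so q = f. Because h = b and h divides q, b divides q. Since b = v, v divides q. q > 0, so v ≤ q. Since q = f, v ≤ f.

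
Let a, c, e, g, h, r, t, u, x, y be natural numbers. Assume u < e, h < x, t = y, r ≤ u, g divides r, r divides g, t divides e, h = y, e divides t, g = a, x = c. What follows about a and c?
a < c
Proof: r divides g and g divides r, so r = g. Since g = a, r = a. r ≤ u, so a ≤ u. Since e divides t and t divides e, e = t. Since u < e, u < t. t = y, so u < y. a ≤ u, so a < y. Since x = c and h < x, h < c. Since h = y, y < c. a < y, so a < c.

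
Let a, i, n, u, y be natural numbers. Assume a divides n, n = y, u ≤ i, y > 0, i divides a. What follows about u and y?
u ≤ y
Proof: i divides a and a divides n, so i divides n. Since n = y, i divides y. From y > 0, i ≤ y. u ≤ i, so u ≤ y.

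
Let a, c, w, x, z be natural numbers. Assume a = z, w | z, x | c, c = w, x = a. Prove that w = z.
From x = a and a = z, x = z. Since c = w and x | c, x | w. x = z, so z | w. Since w | z, w = z.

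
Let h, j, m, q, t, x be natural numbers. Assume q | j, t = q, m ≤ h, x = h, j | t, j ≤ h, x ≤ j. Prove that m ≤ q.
x = h and x ≤ j, so h ≤ j. Since j ≤ h, h = j. t = q and j | t, hence j | q. Since q | j, j = q. Since h = j, h = q. Since m ≤ h, m ≤ q.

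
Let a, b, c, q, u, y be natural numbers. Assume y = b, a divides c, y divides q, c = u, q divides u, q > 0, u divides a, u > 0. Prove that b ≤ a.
c = u and a divides c, therefore a divides u. u divides a, so u = a. y divides q and q > 0, therefore y ≤ q. y = b, so b ≤ q. From q divides u and u > 0, q ≤ u. From b ≤ q, b ≤ u. Since u = a, b ≤ a.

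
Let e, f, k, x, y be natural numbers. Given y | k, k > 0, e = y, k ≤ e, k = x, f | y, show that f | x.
y | k and k > 0, so y ≤ k. e = y and k ≤ e, hence k ≤ y. Since y ≤ k, y = k. k = x, so y = x. f | y, so f | x.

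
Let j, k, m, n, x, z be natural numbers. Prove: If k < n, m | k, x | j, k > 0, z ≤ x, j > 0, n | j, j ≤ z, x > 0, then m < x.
Since m | k and k > 0, m ≤ k. From j ≤ z and z ≤ x, j ≤ x. x | j and j > 0, thus x ≤ j. Since j ≤ x, j = x. Since n | j, n | x. x > 0, so n ≤ x. Since k < n, k < x. m ≤ k, so m < x.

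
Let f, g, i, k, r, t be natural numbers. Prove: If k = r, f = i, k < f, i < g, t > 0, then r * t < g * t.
Since f = i and k < f, k < i. Since k = r, r < i. i < g, so r < g. Since t > 0, by multiplying by a positive, r * t < g * t.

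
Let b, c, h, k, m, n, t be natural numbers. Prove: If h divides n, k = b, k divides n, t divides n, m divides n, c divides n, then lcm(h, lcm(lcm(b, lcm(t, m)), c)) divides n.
k = b and k divides n, so b divides n. t divides n and m divides n, hence lcm(t, m) divides n. Since b divides n, lcm(b, lcm(t, m)) divides n. Since c divides n, lcm(lcm(b, lcm(t, m)), c) divides n. Since h divides n, lcm(h, lcm(lcm(b, lcm(t, m)), c)) divides n.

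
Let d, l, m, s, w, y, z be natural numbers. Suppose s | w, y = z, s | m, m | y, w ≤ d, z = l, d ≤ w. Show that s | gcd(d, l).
w ≤ d and d ≤ w, hence w = d. Since s | w, s | d. y = z and z = l, so y = l. Because s | m and m | y, s | y. Since y = l, s | l. Since s | d, s | gcd(d, l).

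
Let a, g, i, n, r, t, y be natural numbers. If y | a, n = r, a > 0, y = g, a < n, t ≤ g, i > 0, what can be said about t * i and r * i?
t * i < r * i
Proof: From y = g and y | a, g | a. Since a > 0, g ≤ a. t ≤ g, so t ≤ a. Since a < n, t < n. Since n = r, t < r. Since i > 0, t * i < r * i.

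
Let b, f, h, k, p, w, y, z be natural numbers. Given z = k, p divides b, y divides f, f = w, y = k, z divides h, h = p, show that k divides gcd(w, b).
y = k and y divides f, therefore k divides f. f = w, so k divides w. From z = k and z divides h, k divides h. Since h = p, k divides p. Because p divides b, k divides b. k divides w, so k divides gcd(w, b).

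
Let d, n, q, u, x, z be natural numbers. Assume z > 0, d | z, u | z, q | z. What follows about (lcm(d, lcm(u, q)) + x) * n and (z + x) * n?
(lcm(d, lcm(u, q)) + x) * n ≤ (z + x) * n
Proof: Since u | z and q | z, lcm(u, q) | z. d | z, so lcm(d, lcm(u, q)) | z. From z > 0, lcm(d, lcm(u, q)) ≤ z. Then lcm(d, lcm(u, q)) + x ≤ z + x. Then (lcm(d, lcm(u, q)) + x) * n ≤ (z + x) * n.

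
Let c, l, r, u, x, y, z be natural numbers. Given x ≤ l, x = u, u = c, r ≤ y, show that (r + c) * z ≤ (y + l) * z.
x = u and u = c, so x = c. Since x ≤ l, c ≤ l. Because r ≤ y, r + c ≤ y + l. Then (r + c) * z ≤ (y + l) * z.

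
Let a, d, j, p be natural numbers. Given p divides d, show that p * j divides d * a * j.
Since p divides d, p divides d * a. Then p * j divides d * a * j.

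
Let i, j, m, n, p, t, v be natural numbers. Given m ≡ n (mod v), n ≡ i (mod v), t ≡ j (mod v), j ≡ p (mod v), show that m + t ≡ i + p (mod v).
Since m ≡ n (mod v) and n ≡ i (mod v), m ≡ i (mod v). Since t ≡ j (mod v) and j ≡ p (mod v), t ≡ p (mod v). Since m ≡ i (mod v), m + t ≡ i + p (mod v).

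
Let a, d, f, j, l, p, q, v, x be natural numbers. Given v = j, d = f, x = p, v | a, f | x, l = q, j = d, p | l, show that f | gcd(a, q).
v = j and j = d, therefore v = d. Because d = f, v = f. v | a, so f | a. x = p and f | x, so f | p. Since l = q and p | l, p | q. From f | p, f | q. Since f | a, f | gcd(a, q).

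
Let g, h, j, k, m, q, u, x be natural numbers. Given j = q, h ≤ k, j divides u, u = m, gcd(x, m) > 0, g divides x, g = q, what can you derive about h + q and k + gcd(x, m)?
h + q ≤ k + gcd(x, m)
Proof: g = q and g divides x, thus q divides x. u = m and j divides u, thus j divides m. j = q, so q divides m. q divides x, so q divides gcd(x, m). Since gcd(x, m) > 0, q ≤ gcd(x, m). Since h ≤ k, h + q ≤ k + gcd(x, m).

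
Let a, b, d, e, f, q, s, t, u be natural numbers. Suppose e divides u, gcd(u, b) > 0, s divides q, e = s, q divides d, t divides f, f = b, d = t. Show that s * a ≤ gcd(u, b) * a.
e = s and e divides u, thus s divides u. Because d = t and q divides d, q divides t. f = b and t divides f, thus t divides b. q divides t, so q divides b. Since s divides q, s divides b. s divides u, so s divides gcd(u, b). Since gcd(u, b) > 0, s ≤ gcd(u, b). By multiplying by a non-negative, s * a ≤ gcd(u, b) * a.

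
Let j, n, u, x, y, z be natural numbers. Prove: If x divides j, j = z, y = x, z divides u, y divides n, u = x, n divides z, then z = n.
From j = z and x divides j, x divides z. u = x and z divides u, therefore z divides x. Since x divides z, x = z. y = x, so y = z. y divides n, so z divides n. n divides z, so n = z. Then z = n.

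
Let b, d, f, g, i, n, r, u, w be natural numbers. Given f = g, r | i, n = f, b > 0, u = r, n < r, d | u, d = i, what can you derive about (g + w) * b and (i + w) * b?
(g + w) * b < (i + w) * b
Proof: u = r and d | u, therefore d | r. Since d = i, i | r. Since r | i, r = i. From n = f and f = g, n = g. Because n < r, g < r. From r = i, g < i. Then g + w < i + w. Since b > 0, (g + w) * b < (i + w) * b.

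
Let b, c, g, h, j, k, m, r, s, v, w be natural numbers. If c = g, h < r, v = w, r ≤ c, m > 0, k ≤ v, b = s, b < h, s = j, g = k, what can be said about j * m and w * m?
j * m < w * m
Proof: c = g and g = k, so c = k. b = s and b < h, hence s < h. s = j, so j < h. h < r, so j < r. Because r ≤ c, j < c. Since c = k, j < k. Because v = w and k ≤ v, k ≤ w. j < k, so j < w. m > 0, so j * m < w * m.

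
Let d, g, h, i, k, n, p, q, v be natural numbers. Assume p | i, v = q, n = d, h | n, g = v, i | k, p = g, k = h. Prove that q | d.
Because g = v and v = q, g = q. p | i and i | k, thus p | k. Since p = g, g | k. Since k = h, g | h. n = d and h | n, hence h | d. Because g | h, g | d. Since g = q, q | d.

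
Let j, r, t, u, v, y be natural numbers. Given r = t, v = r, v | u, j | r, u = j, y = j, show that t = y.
v = r and v | u, hence r | u. u = j, so r | j. Since j | r, j = r. Since y = j, y = r. Since r = t, y = t. Then t = y.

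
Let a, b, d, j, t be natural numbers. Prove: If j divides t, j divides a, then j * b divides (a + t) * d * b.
j divides a and j divides t, therefore j divides a + t. Then j divides (a + t) * d. Then j * b divides (a + t) * d * b.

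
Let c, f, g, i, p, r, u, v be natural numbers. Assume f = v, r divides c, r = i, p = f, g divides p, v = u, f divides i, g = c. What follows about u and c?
u = c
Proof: g = c and g divides p, therefore c divides p. Since p = f, c divides f. From r = i and r divides c, i divides c. f divides i, so f divides c. c divides f, so c = f. f = v, so c = v. Since v = u, c = u. Then u = c.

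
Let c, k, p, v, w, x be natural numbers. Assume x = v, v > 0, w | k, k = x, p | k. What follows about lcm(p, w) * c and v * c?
lcm(p, w) * c ≤ v * c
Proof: From k = x and x = v, k = v. p | k and w | k, so lcm(p, w) | k. Since k = v, lcm(p, w) | v. v > 0, so lcm(p, w) ≤ v. Then lcm(p, w) * c ≤ v * c.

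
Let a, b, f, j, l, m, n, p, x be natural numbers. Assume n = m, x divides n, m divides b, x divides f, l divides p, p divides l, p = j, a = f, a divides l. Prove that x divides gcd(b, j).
Since n = m and x divides n, x divides m. From m divides b, x divides b. Since l divides p and p divides l, l = p. Since p = j, l = j. From a = f and a divides l, f divides l. l = j, so f divides j. Because x divides f, x divides j. From x divides b, x divides gcd(b, j).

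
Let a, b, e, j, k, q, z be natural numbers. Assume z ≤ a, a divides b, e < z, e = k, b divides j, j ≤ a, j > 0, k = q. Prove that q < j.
From a divides b and b divides j, a divides j. j > 0, so a ≤ j. j ≤ a, so a = j. e = k and k = q, therefore e = q. From e < z and z ≤ a, e < a. e = q, so q < a. a = j, so q < j.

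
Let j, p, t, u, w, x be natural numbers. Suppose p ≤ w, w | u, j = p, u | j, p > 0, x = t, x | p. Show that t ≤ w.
From j = p and u | j, u | p. w | u, so w | p. Since p > 0, w ≤ p. Since p ≤ w, p = w. Because x | p and p > 0, x ≤ p. Since x = t, t ≤ p. p = w, so t ≤ w.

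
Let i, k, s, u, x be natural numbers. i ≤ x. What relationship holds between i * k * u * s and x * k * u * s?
i * k * u * s ≤ x * k * u * s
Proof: i ≤ x, so i * k ≤ x * k. Then i * k * u ≤ x * k * u. Then i * k * u * s ≤ x * k * u * s.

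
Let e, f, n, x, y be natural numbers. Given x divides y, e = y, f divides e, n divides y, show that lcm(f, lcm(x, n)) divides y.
e = y and f divides e, therefore f divides y. From x divides y and n divides y, lcm(x, n) divides y. Since f divides y, lcm(f, lcm(x, n)) divides y.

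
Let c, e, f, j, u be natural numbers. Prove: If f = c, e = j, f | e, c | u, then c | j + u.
f = c and f | e, thus c | e. e = j, so c | j. Since c | u, c | j + u.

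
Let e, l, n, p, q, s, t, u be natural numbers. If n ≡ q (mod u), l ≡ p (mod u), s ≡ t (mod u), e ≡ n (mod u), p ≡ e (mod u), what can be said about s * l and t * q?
s * l ≡ t * q (mod u)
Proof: l ≡ p (mod u) and p ≡ e (mod u), so l ≡ e (mod u). e ≡ n (mod u), so l ≡ n (mod u). Since n ≡ q (mod u), l ≡ q (mod u). Since s ≡ t (mod u), by multiplying congruences, s * l ≡ t * q (mod u).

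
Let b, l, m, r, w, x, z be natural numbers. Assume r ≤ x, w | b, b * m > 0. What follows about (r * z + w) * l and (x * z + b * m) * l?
(r * z + w) * l ≤ (x * z + b * m) * l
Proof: r ≤ x, thus r * z ≤ x * z. Because w | b, w | b * m. From b * m > 0, w ≤ b * m. Since r * z ≤ x * z, r * z + w ≤ x * z + b * m. Then (r * z + w) * l ≤ (x * z + b * m) * l.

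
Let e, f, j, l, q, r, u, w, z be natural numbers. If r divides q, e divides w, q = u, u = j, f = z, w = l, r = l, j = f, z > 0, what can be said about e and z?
e ≤ z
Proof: w = l and e divides w, thus e divides l. Since j = f and f = z, j = z. Since u = j, u = z. r = l and r divides q, therefore l divides q. From q = u, l divides u. u = z, so l divides z. e divides l, so e divides z. z > 0, so e ≤ z.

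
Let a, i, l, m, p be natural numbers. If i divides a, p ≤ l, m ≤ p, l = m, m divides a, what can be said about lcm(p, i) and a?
lcm(p, i) divides a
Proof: From l = m and p ≤ l, p ≤ m. Because m ≤ p, m = p. Since m divides a, p divides a. i divides a, so lcm(p, i) divides a.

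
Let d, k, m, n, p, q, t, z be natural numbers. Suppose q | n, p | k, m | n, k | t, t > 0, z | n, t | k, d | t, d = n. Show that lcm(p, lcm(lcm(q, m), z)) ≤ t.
k | t and t | k, hence k = t. p | k, so p | t. Because q | n and m | n, lcm(q, m) | n. z | n, so lcm(lcm(q, m), z) | n. Since d = n and d | t, n | t. Because lcm(lcm(q, m), z) | n, lcm(lcm(q, m), z) | t. Since p | t, lcm(p, lcm(lcm(q, m), z)) | t. Since t > 0, lcm(p, lcm(lcm(q, m), z)) ≤ t.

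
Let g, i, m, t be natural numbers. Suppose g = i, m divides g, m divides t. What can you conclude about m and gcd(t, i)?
m divides gcd(t, i)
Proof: g = i and m divides g, so m divides i. Since m divides t, m divides gcd(t, i).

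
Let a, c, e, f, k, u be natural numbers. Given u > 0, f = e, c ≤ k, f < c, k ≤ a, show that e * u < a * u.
Since f = e and f < c, e < c. c ≤ k and k ≤ a, so c ≤ a. From e < c, e < a. Since u > 0, e * u < a * u.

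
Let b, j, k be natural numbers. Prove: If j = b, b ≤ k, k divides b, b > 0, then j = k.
k divides b and b > 0, therefore k ≤ b. b ≤ k, so b = k. j = b, so j = k.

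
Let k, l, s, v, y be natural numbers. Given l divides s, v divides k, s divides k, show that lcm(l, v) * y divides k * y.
l divides s and s divides k, thus l divides k. Since v divides k, lcm(l, v) divides k. Then lcm(l, v) * y divides k * y.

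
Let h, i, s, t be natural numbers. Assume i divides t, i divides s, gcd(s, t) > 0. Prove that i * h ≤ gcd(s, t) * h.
Because i divides s and i divides t, i divides gcd(s, t). gcd(s, t) > 0, so i ≤ gcd(s, t). By multiplying by a non-negative, i * h ≤ gcd(s, t) * h.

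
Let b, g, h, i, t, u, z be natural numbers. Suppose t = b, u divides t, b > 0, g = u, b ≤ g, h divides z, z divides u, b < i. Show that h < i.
t = b and u divides t, therefore u divides b. Since b > 0, u ≤ b. g = u and b ≤ g, so b ≤ u. u ≤ b, so u = b. h divides z and z divides u, so h divides u. Because u = b, h divides b. Since b > 0, h ≤ b. b < i, so h < i.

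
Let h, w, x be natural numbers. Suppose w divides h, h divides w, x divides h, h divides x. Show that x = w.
x divides h and h divides x, so x = h. Because h divides w and w divides h, h = w. Since x = h, x = w.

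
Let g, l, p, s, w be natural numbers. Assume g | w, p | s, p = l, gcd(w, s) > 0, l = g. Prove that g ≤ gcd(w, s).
p = l and l = g, therefore p = g. p | s, so g | s. Since g | w, g | gcd(w, s). From gcd(w, s) > 0, g ≤ gcd(w, s).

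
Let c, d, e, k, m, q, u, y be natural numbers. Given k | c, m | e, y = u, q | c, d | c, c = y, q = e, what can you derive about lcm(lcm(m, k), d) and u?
lcm(lcm(m, k), d) | u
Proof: q = e and q | c, therefore e | c. Since m | e, m | c. k | c, so lcm(m, k) | c. Since d | c, lcm(lcm(m, k), d) | c. Because c = y, lcm(lcm(m, k), d) | y. y = u, so lcm(lcm(m, k), d) | u.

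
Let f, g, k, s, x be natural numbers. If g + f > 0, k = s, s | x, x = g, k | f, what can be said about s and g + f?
s ≤ g + f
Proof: x = g and s | x, thus s | g. k = s and k | f, thus s | f. Since s | g, s | g + f. g + f > 0, so s ≤ g + f.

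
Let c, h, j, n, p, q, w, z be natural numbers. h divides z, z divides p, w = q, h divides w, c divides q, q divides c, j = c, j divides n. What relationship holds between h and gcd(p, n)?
h divides gcd(p, n)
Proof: Since h divides z and z divides p, h divides p. Because w = q and h divides w, h divides q. From c divides q and q divides c, c = q. Because j = c and j divides n, c divides n. From c = q, q divides n. Because h divides q, h divides n. Since h divides p, h divides gcd(p, n).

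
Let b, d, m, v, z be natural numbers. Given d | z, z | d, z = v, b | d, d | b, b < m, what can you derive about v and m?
v < m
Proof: d | z and z | d, therefore d = z. Since z = v, d = v. b | d and d | b, thus b = d. b < m, so d < m. Since d = v, v < m.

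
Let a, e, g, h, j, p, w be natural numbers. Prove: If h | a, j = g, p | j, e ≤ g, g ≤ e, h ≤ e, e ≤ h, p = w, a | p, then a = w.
Because g ≤ e and e ≤ g, g = e. From j = g and p | j, p | g. g = e, so p | e. Because h ≤ e and e ≤ h, h = e. h | a, so e | a. p | e, so p | a. a | p, so a = p. Since p = w, a = w.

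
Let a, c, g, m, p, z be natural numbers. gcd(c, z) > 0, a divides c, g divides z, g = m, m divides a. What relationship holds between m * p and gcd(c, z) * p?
m * p ≤ gcd(c, z) * p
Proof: From m divides a and a divides c, m divides c. g = m and g divides z, thus m divides z. m divides c, so m divides gcd(c, z). gcd(c, z) > 0, so m ≤ gcd(c, z). By multiplying by a non-negative, m * p ≤ gcd(c, z) * p.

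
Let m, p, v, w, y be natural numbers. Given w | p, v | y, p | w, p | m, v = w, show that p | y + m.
w | p and p | w, so w = p. v = w and v | y, so w | y. w = p, so p | y. Since p | m, p | y + m.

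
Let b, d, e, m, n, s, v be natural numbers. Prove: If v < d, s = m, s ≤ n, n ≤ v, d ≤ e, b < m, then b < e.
s ≤ n and n ≤ v, hence s ≤ v. s = m, so m ≤ v. From v < d and d ≤ e, v < e. Since m ≤ v, m < e. Since b < m, b < e.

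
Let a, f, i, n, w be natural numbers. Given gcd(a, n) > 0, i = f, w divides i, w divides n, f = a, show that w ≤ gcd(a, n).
From i = f and f = a, i = a. Since w divides i, w divides a. Because w divides n, w divides gcd(a, n). From gcd(a, n) > 0, w ≤ gcd(a, n).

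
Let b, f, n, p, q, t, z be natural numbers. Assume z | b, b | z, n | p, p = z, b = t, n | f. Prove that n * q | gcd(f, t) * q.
Since z | b and b | z, z = b. b = t, so z = t. p = z and n | p, hence n | z. Because z = t, n | t. n | f, so n | gcd(f, t). Then n * q | gcd(f, t) * q.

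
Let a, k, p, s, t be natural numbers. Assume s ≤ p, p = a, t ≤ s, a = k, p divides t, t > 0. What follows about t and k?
t = k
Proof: t ≤ s and s ≤ p, hence t ≤ p. Since p divides t and t > 0, p ≤ t. t ≤ p, so t = p. p = a, so t = a. Since a = k, t = k.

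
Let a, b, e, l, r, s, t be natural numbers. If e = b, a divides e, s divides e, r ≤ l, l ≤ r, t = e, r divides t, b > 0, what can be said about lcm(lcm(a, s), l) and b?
lcm(lcm(a, s), l) ≤ b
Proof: From a divides e and s divides e, lcm(a, s) divides e. r ≤ l and l ≤ r, thus r = l. t = e and r divides t, therefore r divides e. r = l, so l divides e. Since lcm(a, s) divides e, lcm(lcm(a, s), l) divides e. e = b, so lcm(lcm(a, s), l) divides b. Because b > 0, lcm(lcm(a, s), l) ≤ b.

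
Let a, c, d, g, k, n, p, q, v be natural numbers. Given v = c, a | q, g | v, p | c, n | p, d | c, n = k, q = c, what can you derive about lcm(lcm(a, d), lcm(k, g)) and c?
lcm(lcm(a, d), lcm(k, g)) | c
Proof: q = c and a | q, so a | c. d | c, so lcm(a, d) | c. n = k and n | p, therefore k | p. From p | c, k | c. From v = c and g | v, g | c. Since k | c, lcm(k, g) | c. Since lcm(a, d) | c, lcm(lcm(a, d), lcm(k, g)) | c.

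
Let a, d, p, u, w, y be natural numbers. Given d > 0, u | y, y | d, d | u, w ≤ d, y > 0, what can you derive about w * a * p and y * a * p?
w * a * p ≤ y * a * p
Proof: d | u and u | y, thus d | y. y > 0, so d ≤ y. y | d and d > 0, so y ≤ d. d ≤ y, so d = y. w ≤ d, so w ≤ y. Then w * a ≤ y * a. Then w * a * p ≤ y * a * p.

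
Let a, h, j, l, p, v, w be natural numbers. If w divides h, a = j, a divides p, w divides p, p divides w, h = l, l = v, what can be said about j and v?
j divides v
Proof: From p divides w and w divides p, p = w. Since a = j and a divides p, j divides p. Since p = w, j divides w. h = l and l = v, hence h = v. Since w divides h, w divides v. j divides w, so j divides v.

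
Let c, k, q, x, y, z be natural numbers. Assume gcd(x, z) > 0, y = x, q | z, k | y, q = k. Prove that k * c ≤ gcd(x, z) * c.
y = x and k | y, thus k | x. q = k and q | z, therefore k | z. From k | x, k | gcd(x, z). Since gcd(x, z) > 0, k ≤ gcd(x, z). Then k * c ≤ gcd(x, z) * c.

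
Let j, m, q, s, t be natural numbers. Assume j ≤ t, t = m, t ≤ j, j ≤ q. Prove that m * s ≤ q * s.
Since j ≤ t and t ≤ j, j = t. t = m, so j = m. j ≤ q, so m ≤ q. By multiplying by a non-negative, m * s ≤ q * s.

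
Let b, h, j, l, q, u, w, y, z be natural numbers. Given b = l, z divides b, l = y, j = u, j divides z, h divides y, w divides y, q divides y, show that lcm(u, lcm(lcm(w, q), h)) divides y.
b = l and z divides b, so z divides l. Since j divides z, j divides l. l = y, so j divides y. j = u, so u divides y. w divides y and q divides y, thus lcm(w, q) divides y. From h divides y, lcm(lcm(w, q), h) divides y. From u divides y, lcm(u, lcm(lcm(w, q), h)) divides y.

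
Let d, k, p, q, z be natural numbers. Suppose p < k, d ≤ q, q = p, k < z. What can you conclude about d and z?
d < z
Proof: q = p and d ≤ q, so d ≤ p. Because p < k, d < k. Since k < z, d < z.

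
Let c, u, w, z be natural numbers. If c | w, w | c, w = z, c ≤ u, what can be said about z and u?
z ≤ u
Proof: c | w and w | c, thus c = w. Since w = z, c = z. Since c ≤ u, z ≤ u.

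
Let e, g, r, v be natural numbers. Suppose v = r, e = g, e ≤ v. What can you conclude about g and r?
g ≤ r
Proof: From v = r and e ≤ v, e ≤ r. e = g, so g ≤ r.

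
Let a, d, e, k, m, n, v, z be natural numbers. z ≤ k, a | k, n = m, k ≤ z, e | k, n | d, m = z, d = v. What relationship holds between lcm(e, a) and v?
lcm(e, a) | v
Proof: e | k and a | k, therefore lcm(e, a) | k. n = m and m = z, so n = z. z ≤ k and k ≤ z, hence z = k. Since n = z, n = k. Since n | d, k | d. Since d = v, k | v. lcm(e, a) | k, so lcm(e, a) | v.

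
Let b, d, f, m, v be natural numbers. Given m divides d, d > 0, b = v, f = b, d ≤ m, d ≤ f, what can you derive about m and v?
m ≤ v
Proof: f = b and b = v, thus f = v. Since m divides d and d > 0, m ≤ d. Because d ≤ m, d = m. Since d ≤ f, m ≤ f. Since f = v, m ≤ v.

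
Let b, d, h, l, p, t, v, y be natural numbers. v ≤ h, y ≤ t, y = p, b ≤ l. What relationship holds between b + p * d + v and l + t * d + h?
b + p * d + v ≤ l + t * d + h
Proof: y = p and y ≤ t, thus p ≤ t. By multiplying by a non-negative, p * d ≤ t * d. v ≤ h, so p * d + v ≤ t * d + h. b ≤ l, so b + p * d + v ≤ l + t * d + h.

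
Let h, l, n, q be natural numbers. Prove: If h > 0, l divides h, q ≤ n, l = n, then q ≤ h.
From l = n and l divides h, n divides h. h > 0, so n ≤ h. q ≤ n, so q ≤ h.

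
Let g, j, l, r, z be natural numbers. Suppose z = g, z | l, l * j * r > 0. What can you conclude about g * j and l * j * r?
g * j ≤ l * j * r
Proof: z = g and z | l, hence g | l. Then g * j | l * j. Then g * j | l * j * r. Because l * j * r > 0, g * j ≤ l * j * r.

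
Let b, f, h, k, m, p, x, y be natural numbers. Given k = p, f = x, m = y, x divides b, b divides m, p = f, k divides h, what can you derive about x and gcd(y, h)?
x divides gcd(y, h)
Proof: Since m = y and b divides m, b divides y. Since x divides b, x divides y. k = p and p = f, hence k = f. k divides h, so f divides h. Since f = x, x divides h. x divides y, so x divides gcd(y, h).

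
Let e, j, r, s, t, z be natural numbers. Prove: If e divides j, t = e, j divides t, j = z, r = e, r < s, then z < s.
t = e and j divides t, therefore j divides e. Since e divides j, e = j. From j = z, e = z. Because r = e and r < s, e < s. e = z, so z < s.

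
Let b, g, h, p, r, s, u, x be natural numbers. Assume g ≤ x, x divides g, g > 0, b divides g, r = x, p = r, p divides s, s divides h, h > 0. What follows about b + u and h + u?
b + u ≤ h + u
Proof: From x divides g and g > 0, x ≤ g. g ≤ x, so g = x. b divides g and g > 0, hence b ≤ g. g = x, so b ≤ x. p divides s and s divides h, thus p divides h. p = r, so r divides h. Since h > 0, r ≤ h. r = x, so x ≤ h. Since b ≤ x, b ≤ h. Then b + u ≤ h + u.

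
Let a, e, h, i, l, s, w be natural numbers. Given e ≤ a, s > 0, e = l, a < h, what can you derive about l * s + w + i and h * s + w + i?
l * s + w + i < h * s + w + i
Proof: e = l and e ≤ a, so l ≤ a. Since a < h, l < h. s > 0, so l * s < h * s. Then l * s + w < h * s + w. Then l * s + w + i < h * s + w + i.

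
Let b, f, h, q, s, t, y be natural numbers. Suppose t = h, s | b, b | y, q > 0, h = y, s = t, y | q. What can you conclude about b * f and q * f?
b * f ≤ q * f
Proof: Because s = t and t = h, s = h. s | b, so h | b. Since h = y, y | b. Since b | y, y = b. y | q and q > 0, hence y ≤ q. Since y = b, b ≤ q. Then b * f ≤ q * f.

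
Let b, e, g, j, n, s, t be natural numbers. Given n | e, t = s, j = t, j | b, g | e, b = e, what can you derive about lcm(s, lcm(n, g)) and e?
lcm(s, lcm(n, g)) | e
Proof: b = e and j | b, hence j | e. From j = t, t | e. t = s, so s | e. From n | e and g | e, lcm(n, g) | e. s | e, so lcm(s, lcm(n, g)) | e.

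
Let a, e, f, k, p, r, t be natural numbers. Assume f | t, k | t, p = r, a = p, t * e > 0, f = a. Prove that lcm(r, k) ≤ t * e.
a = p and p = r, thus a = r. Since f = a and f | t, a | t. a = r, so r | t. k | t, so lcm(r, k) | t. Then lcm(r, k) | t * e. t * e > 0, so lcm(r, k) ≤ t * e.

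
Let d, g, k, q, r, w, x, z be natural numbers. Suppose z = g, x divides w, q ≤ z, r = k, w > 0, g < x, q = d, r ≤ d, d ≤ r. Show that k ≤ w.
Since d ≤ r and r ≤ d, d = r. Because r = k, d = k. Because z = g and q ≤ z, q ≤ g. Since q = d, d ≤ g. Since d = k, k ≤ g. g < x, so k < x. Since x divides w and w > 0, x ≤ w. k < x, so k < w. Then k ≤ w.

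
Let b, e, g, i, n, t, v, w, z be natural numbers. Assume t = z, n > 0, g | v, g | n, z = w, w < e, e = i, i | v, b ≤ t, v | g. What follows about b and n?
b < n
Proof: t = z and z = w, therefore t = w. b ≤ t, so b ≤ w. w < e, so b < e. Since e = i, b < i. g | v and v | g, therefore g = v. g | n, so v | n. i | v, so i | n. n > 0, so i ≤ n. Since b < i, b < n.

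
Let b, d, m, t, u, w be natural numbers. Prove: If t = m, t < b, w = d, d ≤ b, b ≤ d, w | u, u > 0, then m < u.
t = m and t < b, so m < b. Because d ≤ b and b ≤ d, d = b. w = d, so w = b. Because w | u and u > 0, w ≤ u. w = b, so b ≤ u. m < b, so m < u.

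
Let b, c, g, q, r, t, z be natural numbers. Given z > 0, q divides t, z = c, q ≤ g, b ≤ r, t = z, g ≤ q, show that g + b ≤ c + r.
q ≤ g and g ≤ q, so q = g. From t = z and q divides t, q divides z. q = g, so g divides z. z > 0, so g ≤ z. Because z = c, g ≤ c. Since b ≤ r, g + b ≤ c + r.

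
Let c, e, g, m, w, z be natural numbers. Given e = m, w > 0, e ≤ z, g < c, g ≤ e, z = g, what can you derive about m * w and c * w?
m * w < c * w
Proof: From z = g and e ≤ z, e ≤ g. Since g ≤ e, g = e. Since e = m, g = m. g < c, so m < c. Since w > 0, by multiplying by a positive, m * w < c * w.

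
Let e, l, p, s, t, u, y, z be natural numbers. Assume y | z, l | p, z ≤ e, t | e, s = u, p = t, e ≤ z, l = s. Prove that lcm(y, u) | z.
Because l = s and s = u, l = u. e ≤ z and z ≤ e, thus e = z. p = t and l | p, hence l | t. Since t | e, l | e. e = z, so l | z. Since l = u, u | z. Since y | z, lcm(y, u) | z.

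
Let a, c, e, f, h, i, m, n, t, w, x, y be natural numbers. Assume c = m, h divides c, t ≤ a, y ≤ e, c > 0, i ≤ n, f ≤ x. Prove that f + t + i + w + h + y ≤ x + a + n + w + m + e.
Since t ≤ a and i ≤ n, t + i ≤ a + n. f ≤ x, so f + t + i ≤ x + a + n. Then f + t + i + w ≤ x + a + n + w. h divides c and c > 0, thus h ≤ c. c = m, so h ≤ m. Because f + t + i + w ≤ x + a + n + w, f + t + i + w + h ≤ x + a + n + w + m. Since y ≤ e, f + t + i + w + h + y ≤ x + a + n + w + m + e.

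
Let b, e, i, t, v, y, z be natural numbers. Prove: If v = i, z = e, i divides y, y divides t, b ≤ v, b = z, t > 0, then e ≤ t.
b = z and b ≤ v, thus z ≤ v. Since z = e, e ≤ v. Since v = i, e ≤ i. i divides y and y divides t, hence i divides t. Since t > 0, i ≤ t. Since e ≤ i, e ≤ t.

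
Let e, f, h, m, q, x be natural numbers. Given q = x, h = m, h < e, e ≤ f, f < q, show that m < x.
Because h < e and e ≤ f, h < f. h = m, so m < f. Since f < q, m < q. q = x, so m < x.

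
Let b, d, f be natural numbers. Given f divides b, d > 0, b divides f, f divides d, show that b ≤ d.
Since f divides b and b divides f, f = b. From f divides d and d > 0, f ≤ d. f = b, so b ≤ d.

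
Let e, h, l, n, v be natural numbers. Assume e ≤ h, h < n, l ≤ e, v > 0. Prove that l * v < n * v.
l ≤ e and e ≤ h, thus l ≤ h. Because h < n, l < n. Since v > 0, l * v < n * v.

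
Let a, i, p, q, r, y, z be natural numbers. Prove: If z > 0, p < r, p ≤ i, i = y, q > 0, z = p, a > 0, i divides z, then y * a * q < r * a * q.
i divides z and z > 0, therefore i ≤ z. Since z = p, i ≤ p. Since p ≤ i, p = i. Since i = y, p = y. Since p < r, y < r. Since a > 0, by multiplying by a positive, y * a < r * a. From q > 0, by multiplying by a positive, y * a * q < r * a * q.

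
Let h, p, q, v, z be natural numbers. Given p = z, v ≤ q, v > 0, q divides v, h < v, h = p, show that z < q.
h = p and p = z, so h = z. q divides v and v > 0, so q ≤ v. v ≤ q, so v = q. Since h < v, h < q. Since h = z, z < q.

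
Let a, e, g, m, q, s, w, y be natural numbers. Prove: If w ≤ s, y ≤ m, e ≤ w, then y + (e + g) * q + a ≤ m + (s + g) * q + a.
e ≤ w and w ≤ s, hence e ≤ s. Then e + g ≤ s + g. By multiplying by a non-negative, (e + g) * q ≤ (s + g) * q. Then (e + g) * q + a ≤ (s + g) * q + a. y ≤ m, so y + (e + g) * q + a ≤ m + (s + g) * q + a.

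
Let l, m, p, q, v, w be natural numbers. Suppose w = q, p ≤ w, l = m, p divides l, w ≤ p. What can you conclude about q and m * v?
q divides m * v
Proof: Because p ≤ w and w ≤ p, p = w. Because l = m and p divides l, p divides m. p = w, so w divides m. w = q, so q divides m. Then q divides m * v.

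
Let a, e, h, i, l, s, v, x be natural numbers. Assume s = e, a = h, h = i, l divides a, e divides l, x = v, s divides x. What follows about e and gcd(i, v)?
e divides gcd(i, v)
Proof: From a = h and h = i, a = i. l divides a, so l divides i. e divides l, so e divides i. s = e and s divides x, therefore e divides x. x = v, so e divides v. e divides i, so e divides gcd(i, v).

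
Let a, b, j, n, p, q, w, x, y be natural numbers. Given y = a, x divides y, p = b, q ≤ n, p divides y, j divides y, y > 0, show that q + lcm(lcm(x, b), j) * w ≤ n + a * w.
p = b and p divides y, hence b divides y. Because x divides y, lcm(x, b) divides y. Since j divides y, lcm(lcm(x, b), j) divides y. Since y > 0, lcm(lcm(x, b), j) ≤ y. y = a, so lcm(lcm(x, b), j) ≤ a. By multiplying by a non-negative, lcm(lcm(x, b), j) * w ≤ a * w. Since q ≤ n, q + lcm(lcm(x, b), j) * w ≤ n + a * w.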